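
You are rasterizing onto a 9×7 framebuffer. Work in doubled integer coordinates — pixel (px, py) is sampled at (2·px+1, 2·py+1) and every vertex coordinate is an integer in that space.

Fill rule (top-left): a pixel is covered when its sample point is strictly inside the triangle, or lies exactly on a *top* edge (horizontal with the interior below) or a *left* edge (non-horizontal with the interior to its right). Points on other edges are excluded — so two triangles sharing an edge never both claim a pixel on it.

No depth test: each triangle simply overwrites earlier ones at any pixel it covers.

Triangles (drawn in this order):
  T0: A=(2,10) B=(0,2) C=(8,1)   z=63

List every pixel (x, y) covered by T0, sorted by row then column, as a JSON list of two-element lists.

T0:
  2·area = 66
  edge (2, 10)→(0, 2): d=(-2,-8) top-left  bias=+0
  edge (0, 2)→(8, 1): d=(8,-1) top-left  bias=+0
  edge (8, 1)→(2, 10): d=(-6,9) right/bottom  bias=-1
    (0,1)@(1, 3): e=[6,9,51] → X
    (1,1)@(3, 3): e=[22,11,33] → X
    (2,1)@(5, 3): e=[38,13,15] → X
    (3,1)@(7, 3): e=[54,15,-3] → .
    (0,2)@(1, 5): e=[2,25,39] → X
    (3,2)@(7, 5): e=[50,31,-15] → .
    (0,3)@(1, 7): e=[-2,41,27] → .
    (1,3)@(3, 7): e=[14,43,9] → X
    (2,3)@(5, 7): e=[30,45,-9] → .
    (1,4)@(3, 9): e=[10,59,-3] → .
  covered (7 px):
    . . . . . . . . .
    X X X . . . . . .
    X X X . . . . . .
    . X . . . . . . .
    . . . . . . . . .
    . . . . . . . . .
    . . . . . . . . .

Answer: [[0,1],[1,1],[2,1],[0,2],[1,2],[2,2],[1,3]]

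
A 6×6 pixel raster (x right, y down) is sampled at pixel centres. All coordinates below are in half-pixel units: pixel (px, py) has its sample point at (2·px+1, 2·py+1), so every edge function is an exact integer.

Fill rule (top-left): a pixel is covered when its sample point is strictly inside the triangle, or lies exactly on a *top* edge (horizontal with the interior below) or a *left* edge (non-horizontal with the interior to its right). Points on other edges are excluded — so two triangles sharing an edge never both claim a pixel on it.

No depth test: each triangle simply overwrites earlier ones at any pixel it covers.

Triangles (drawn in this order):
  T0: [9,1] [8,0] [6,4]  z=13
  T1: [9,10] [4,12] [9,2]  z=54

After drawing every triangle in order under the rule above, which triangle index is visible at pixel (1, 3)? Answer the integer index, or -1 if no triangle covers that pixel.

T0:
  2·area = 6  (B↔C swapped to make it positive)
  edge (9, 1)→(6, 4): d=(-3,3) right/bottom  bias=-1
  edge (6, 4)→(8, 0): d=(2,-4) top-left  bias=+0
  edge (8, 0)→(9, 1): d=(1,1) right/bottom  bias=-1
    (4,0)@(9, 1): e=[0,6,0] → ·  [on edge]
    (3,1)@(7, 3): e=[0,2,4] → ·  [on edge]
    (5,1)@(11, 3): e=[-12,18,0] → ·  [on edge]
    (2,2)@(5, 5): e=[0,-2,8] → ·  [on edge]
    (1,3)@(3, 7): e=[0,-6,12] → ·  [on edge]
    (0,4)@(1, 9): e=[0,-10,16] → ·  [on edge]
  covered (0 px):
    · · · · · ·
    · · · · · ·
    · · · · · ·
    · · · · · ·
    · · · · · ·
    · · · · · ·
T1:
  2·area = 40
  edge (9, 10)→(4, 12): d=(-5,2) right/bottom  bias=-1
  edge (4, 12)→(9, 2): d=(5,-10) top-left  bias=+0
  edge (9, 2)→(9, 10): d=(0,8) right/bottom  bias=-1
    (4,0)@(9, 1): e=[45,-5,0] → ·  [on edge]
    (4,1)@(9, 3): e=[35,5,0] → ·  [on edge]
    (4,2)@(9, 5): e=[25,15,0] → ·  [on edge]
    (3,3)@(7, 7): e=[19,5,16] → #
    (4,3)@(9, 7): e=[15,25,0] → ·  [on edge]
    (3,4)@(7, 9): e=[9,15,16] → #
    (4,4)@(9, 9): e=[5,35,0] → ·  [on edge]
    (2,5)@(5, 11): e=[3,5,32] → #
    (3,5)@(7, 11): e=[-1,25,16] → ·
    (4,5)@(9, 11): e=[-5,45,0] → ·  [on edge]
  covered (3 px):
    · · · · · ·
    · · · · · ·
    · · · · · ·
    · · · # · ·
    · · · # · ·
    · · # · · ·

Z-buffer (winner per pixel, '.' = empty):
  . . . . . .
  . . . . . .
  . . . . . .
  . . . 1 . .
  . . . 1 . .
  . . 1 . . .

Final: -1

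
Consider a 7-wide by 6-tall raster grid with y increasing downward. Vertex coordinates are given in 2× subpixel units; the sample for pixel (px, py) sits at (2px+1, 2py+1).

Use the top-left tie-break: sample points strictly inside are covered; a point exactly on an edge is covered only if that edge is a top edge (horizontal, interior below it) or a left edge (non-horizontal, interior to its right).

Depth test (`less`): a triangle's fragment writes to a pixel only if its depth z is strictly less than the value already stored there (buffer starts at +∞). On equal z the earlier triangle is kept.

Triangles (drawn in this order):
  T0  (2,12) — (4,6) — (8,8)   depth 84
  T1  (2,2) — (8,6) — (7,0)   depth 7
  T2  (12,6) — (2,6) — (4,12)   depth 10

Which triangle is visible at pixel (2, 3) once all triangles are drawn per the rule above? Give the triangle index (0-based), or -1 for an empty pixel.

T0:
  2·area = 28
  edge (2, 12)→(4, 6): d=(2,-6) top-left  bias=+0
  edge (4, 6)→(8, 8): d=(4,2) right/bottom  bias=-1
  edge (8, 8)→(2, 12): d=(-6,4) right/bottom  bias=-1
    (2,1)@(5, 3): e=[0,-14,42] → ·  [on edge]
    (2,3)@(5, 7): e=[8,2,18] → █
    (3,3)@(7, 7): e=[20,-2,10] → ·
    (1,4)@(3, 9): e=[0,14,14] → █  [on edge]
    (3,4)@(7, 9): e=[24,6,-2] → ·
    (1,5)@(3, 11): e=[4,22,2] → █
    (2,5)@(5, 11): e=[16,18,-6] → ·
  covered (4 px):
    · · · · · · ·
    · · · · · · ·
    · · · · · · ·
    · · █ · · · ·
    · █ █ · · · ·
    · █ · · · · ·
T1:
  2·area = 32  (B↔C swapped to make it positive)
  edge (2, 2)→(7, 0): d=(5,-2) top-left  bias=+0
  edge (7, 0)→(8, 6): d=(1,6) right/bottom  bias=-1
  edge (8, 6)→(2, 2): d=(-6,-4) top-left  bias=+0
    (2,0)@(5, 1): e=[1,13,18] → █
    (3,0)@(7, 1): e=[5,1,26] → █
    (4,0)@(9, 1): e=[9,-11,34] → ·
    (2,1)@(5, 3): e=[11,15,6] → █
    (4,1)@(9, 3): e=[19,-9,22] → ·
    (2,2)@(5, 5): e=[21,17,-6] → ·
    (3,2)@(7, 5): e=[25,5,2] → █
    (4,2)@(9, 5): e=[29,-7,10] → ·
    (3,3)@(7, 7): e=[35,7,-10] → ·
  covered (5 px):
    · · █ █ · · ·
    · · █ █ · · ·
    · · · █ · · ·
    · · · · · · ·
    · · · · · · ·
    · · · · · · ·
T2:
  2·area = 60  (B↔C swapped to make it positive)
  edge (12, 6)→(4, 12): d=(-8,6) right/bottom  bias=-1
  edge (4, 12)→(2, 6): d=(-2,-6) top-left  bias=+0
  edge (2, 6)→(12, 6): d=(10,0) top-left  bias=+0
    (0,1)@(1, 3): e=[90,0,-30] → ·  [on edge]
    (1,3)@(3, 7): e=[46,4,10] → █
    (2,3)@(5, 7): e=[34,16,10] → █
    (3,3)@(7, 7): e=[22,28,10] → █
    (4,3)@(9, 7): e=[10,40,10] → █
    (5,3)@(11, 7): e=[-2,52,10] → ·
    (1,4)@(3, 9): e=[30,0,30] → █  [on edge]
    (4,4)@(9, 9): e=[-6,36,30] → ·
    (1,5)@(3, 11): e=[14,-4,50] → ·
    (2,5)@(5, 11): e=[2,8,50] → █
    (3,5)@(7, 11): e=[-10,20,50] → ·
  covered (8 px):
    · · · · · · ·
    · · · · · · ·
    · · · · · · ·
    · █ █ █ █ · ·
    · █ █ █ · · ·
    · · █ · · · ·

Z-buffer (winner per pixel, '.' = empty):
  . . 1 1 . . .
  . . 1 1 . . .
  . . . 1 . . .
  . 2 2 2 2 . .
  . 2 2 2 . . .
  . 0 2 . . . .

Result: 2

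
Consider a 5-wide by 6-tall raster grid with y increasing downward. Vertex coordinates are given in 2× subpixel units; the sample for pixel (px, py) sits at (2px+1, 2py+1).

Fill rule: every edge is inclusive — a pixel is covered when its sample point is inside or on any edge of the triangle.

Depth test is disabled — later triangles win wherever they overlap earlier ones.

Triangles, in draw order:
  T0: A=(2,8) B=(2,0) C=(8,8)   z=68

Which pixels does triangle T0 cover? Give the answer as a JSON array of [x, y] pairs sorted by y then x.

T0:
  2·area = 48
  edge (2, 8)→(2, 0): d=(0,-8) inclusive
  edge (2, 0)→(8, 8): d=(6,8) inclusive
  edge (8, 8)→(2, 8): d=(-6,0) inclusive
    (1,1)@(3, 3): e=[8,10,30] → █
    (2,1)@(5, 3): e=[24,-6,30] → ·
    (1,2)@(3, 5): e=[8,22,18] → █
    (2,2)@(5, 5): e=[24,6,18] → █
    (3,2)@(7, 5): e=[40,-10,18] → ·
    (1,3)@(3, 7): e=[8,34,6] → █
    (3,3)@(7, 7): e=[40,2,6] → █
    (4,3)@(9, 7): e=[56,-14,6] → ·
    (1,4)@(3, 9): e=[8,46,-6] → ·
    (2,4)@(5, 9): e=[24,30,-6] → ·
    (3,4)@(7, 9): e=[40,14,-6] → ·
  covered (6 px):
    · · · · ·
    · █ · · ·
    · █ █ · ·
    · █ █ █ ·
    · · · · ·
    · · · · ·

Result: [[1,1],[1,2],[2,2],[1,3],[2,3],[3,3]]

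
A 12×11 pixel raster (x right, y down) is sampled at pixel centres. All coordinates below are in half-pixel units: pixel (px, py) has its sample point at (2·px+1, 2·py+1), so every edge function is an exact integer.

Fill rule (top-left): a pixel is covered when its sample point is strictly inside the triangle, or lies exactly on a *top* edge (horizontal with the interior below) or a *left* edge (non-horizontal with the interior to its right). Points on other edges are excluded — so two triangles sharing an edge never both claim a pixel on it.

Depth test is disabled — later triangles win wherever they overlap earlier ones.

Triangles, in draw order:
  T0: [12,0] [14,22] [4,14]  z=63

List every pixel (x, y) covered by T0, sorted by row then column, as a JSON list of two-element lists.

T0:
  2·area = 204
  edge (12, 0)→(14, 22): d=(2,22) right/bottom  bias=-1
  edge (14, 22)→(4, 14): d=(-10,-8) top-left  bias=+0
  edge (4, 14)→(12, 0): d=(8,-14) top-left  bias=+0
    (5,1)@(11, 3): e=[28,166,10] → X
    (6,1)@(13, 3): e=[-16,182,38] → .
    (5,2)@(11, 5): e=[32,146,26] → X
    (6,2)@(13, 5): e=[-12,162,54] → .
    (4,3)@(9, 7): e=[80,110,14] → X
    (6,3)@(13, 7): e=[-8,142,70] → .
    (3,4)@(7, 9): e=[128,74,2] → X
    (6,4)@(13, 9): e=[-4,122,86] → .
    (3,5)@(7, 11): e=[132,54,18] → X
    (6,5)@(13, 11): e=[0,102,102] → .  [on edge]
    (2,6)@(5, 13): e=[180,18,6] → X
    (6,6)@(13, 13): e=[4,82,118] → X
  covered (25 px):
    . . . . . . . . . . . .
    . . . . . X . . . . . .
    . . . . . X . . . . . .
    . . . . X X . . . . . .
    . . . X X X . . . . . .
    . . . X X X . . . . . .
    . . X X X X X . . . . .
    . . . X X X X . . . . .
    . . . . X X X . . . . .
    . . . . . X X . . . . .
    . . . . . . X . . . . .

Final: [[5,1],[5,2],[4,3],[5,3],[3,4],[4,4],[5,4],[3,5],[4,5],[5,5],[2,6],[3,6],[4,6],[5,6],[6,6],[3,7],[4,7],[5,7],[6,7],[4,8],[5,8],[6,8],[5,9],[6,9],[6,10]]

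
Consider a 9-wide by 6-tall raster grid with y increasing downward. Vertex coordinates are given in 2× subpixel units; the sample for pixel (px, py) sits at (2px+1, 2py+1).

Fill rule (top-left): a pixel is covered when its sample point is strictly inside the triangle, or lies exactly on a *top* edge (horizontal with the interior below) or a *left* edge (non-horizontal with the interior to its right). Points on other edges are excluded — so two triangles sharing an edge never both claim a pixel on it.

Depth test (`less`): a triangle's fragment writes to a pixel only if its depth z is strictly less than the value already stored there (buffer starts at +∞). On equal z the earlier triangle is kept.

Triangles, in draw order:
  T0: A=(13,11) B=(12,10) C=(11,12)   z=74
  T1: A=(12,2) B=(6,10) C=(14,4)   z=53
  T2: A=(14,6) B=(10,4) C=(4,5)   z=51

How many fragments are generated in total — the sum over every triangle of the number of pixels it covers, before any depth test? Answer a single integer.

T0:
  2·area = 3  (B↔C swapped to make it positive)
  edge (13, 11)→(11, 12): d=(-2,1) right/bottom  bias=-1
  edge (11, 12)→(12, 10): d=(1,-2) top-left  bias=+0
  edge (12, 10)→(13, 11): d=(1,1) right/bottom  bias=-1
    (1,0)@(3, 1): e=[30,-27,0] → ·  [on edge]
    (2,1)@(5, 3): e=[24,-21,0] → ·  [on edge]
    (3,2)@(7, 5): e=[18,-15,0] → ·  [on edge]
    (4,3)@(9, 7): e=[12,-9,0] → ·  [on edge]
    (5,4)@(11, 9): e=[6,-3,0] → ·  [on edge]
    (8,4)@(17, 9): e=[0,9,-6] → ·  [on edge]
    (6,5)@(13, 11): e=[0,3,0] → ·  [on edge]
  covered (0 px):
    · · · · · · · · ·
    · · · · · · · · ·
    · · · · · · · · ·
    · · · · · · · · ·
    · · · · · · · · ·
    · · · · · · · · ·
T1:
  2·area = 28  (B↔C swapped to make it positive)
  edge (12, 2)→(14, 4): d=(2,2) right/bottom  bias=-1
  edge (14, 4)→(6, 10): d=(-8,6) right/bottom  bias=-1
  edge (6, 10)→(12, 2): d=(6,-8) top-left  bias=+0
    (5,0)@(11, 1): e=[0,42,-14] → ·  [on edge]
    (6,1)@(13, 3): e=[0,14,14] → ·  [on edge]
    (5,2)@(11, 5): e=[8,10,10] → █
    (6,2)@(13, 5): e=[4,-2,26] → ·
    (7,2)@(15, 5): e=[0,-14,42] → ·  [on edge]
    (4,3)@(9, 7): e=[16,6,6] → █
    (5,3)@(11, 7): e=[12,-6,22] → ·
    (8,3)@(17, 7): e=[0,-42,70] → ·  [on edge]
    (3,4)@(7, 9): e=[24,2,2] → █
    (4,4)@(9, 9): e=[20,-10,18] → ·
    (3,5)@(7, 11): e=[28,-14,14] → ·
  covered (3 px):
    · · · · · · · · ·
    · · · · · · · · ·
    · · · · · █ · · ·
    · · · · █ · · · ·
    · · · █ · · · · ·
    · · · · · · · · ·
T2:
  2·area = 16  (B↔C swapped to make it positive)
  edge (14, 6)→(4, 5): d=(-10,-1) top-left  bias=+0
  edge (4, 5)→(10, 4): d=(6,-1) top-left  bias=+0
  edge (10, 4)→(14, 6): d=(4,2) right/bottom  bias=-1
    (2,2)@(5, 5): e=[1,1,14] → █
    (3,2)@(7, 5): e=[3,3,10] → █
    (4,2)@(9, 5): e=[5,5,6] → █
    (5,2)@(11, 5): e=[7,7,2] → █
    (6,2)@(13, 5): e=[9,9,-2] → ·
    (2,3)@(5, 7): e=[-19,13,22] → ·
    (3,3)@(7, 7): e=[-17,15,18] → ·
    (4,3)@(9, 7): e=[-15,17,14] → ·
    (5,3)@(11, 7): e=[-13,19,10] → ·
  covered (4 px):
    · · · · · · · · ·
    · · · · · · · · ·
    · · █ █ █ █ · · ·
    · · · · · · · · ·
    · · · · · · · · ·
    · · · · · · · · ·

Final: 7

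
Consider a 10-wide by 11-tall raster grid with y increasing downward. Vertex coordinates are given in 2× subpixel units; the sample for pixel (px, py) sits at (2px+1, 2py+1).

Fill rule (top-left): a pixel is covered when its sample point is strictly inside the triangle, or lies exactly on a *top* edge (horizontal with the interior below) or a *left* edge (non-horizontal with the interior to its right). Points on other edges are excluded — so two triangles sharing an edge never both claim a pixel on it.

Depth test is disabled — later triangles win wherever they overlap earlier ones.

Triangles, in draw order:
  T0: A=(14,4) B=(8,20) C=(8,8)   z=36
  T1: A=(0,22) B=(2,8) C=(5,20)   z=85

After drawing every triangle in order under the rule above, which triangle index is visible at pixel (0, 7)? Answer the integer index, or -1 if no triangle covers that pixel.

T0:
  2·area = 72
  edge (14, 4)→(8, 20): d=(-6,16) right/bottom  bias=-1
  edge (8, 20)→(8, 8): d=(0,-12) top-left  bias=+0
  edge (8, 8)→(14, 4): d=(6,-4) top-left  bias=+0
    (6,2)@(13, 5): e=[10,60,2] → #
    (7,2)@(15, 5): e=[-22,84,10] → ·
    (5,3)@(11, 7): e=[30,36,6] → #
    (6,3)@(13, 7): e=[-2,60,14] → ·
    (4,4)@(9, 9): e=[50,12,10] → #
    (6,4)@(13, 9): e=[-14,60,26] → ·
    (4,5)@(9, 11): e=[38,12,22] → #
    (6,5)@(13, 11): e=[-26,60,38] → ·
    (4,6)@(9, 13): e=[26,12,34] → #
    (5,6)@(11, 13): e=[-6,36,42] → ·
    (4,7)@(9, 15): e=[14,12,46] → #
    (5,7)@(11, 15): e=[-18,36,54] → ·
  covered (9 px):
    · · · · · · · · · ·
    · · · · · · · · · ·
    · · · · · · # · · ·
    · · · · · # · · · ·
    · · · · # # · · · ·
    · · · · # # · · · ·
    · · · · # · · · · ·
    · · · · # · · · · ·
    · · · · # · · · · ·
    · · · · · · · · · ·
    · · · · · · · · · ·
T1:
  2·area = 66
  edge (0, 22)→(2, 8): d=(2,-14) top-left  bias=+0
  edge (2, 8)→(5, 20): d=(3,12) right/bottom  bias=-1
  edge (5, 20)→(0, 22): d=(-5,2) right/bottom  bias=-1
    (1,0)@(3, 1): e=[0,-33,99] → ·  [on edge]
    (1,6)@(3, 13): e=[24,3,39] → #
    (2,6)@(5, 13): e=[52,-21,35] → ·
    (0,7)@(1, 15): e=[0,33,33] → #  [on edge]
    (2,7)@(5, 15): e=[56,-15,25] → ·
    (0,8)@(1, 17): e=[4,39,23] → #
    (2,8)@(5, 17): e=[60,-9,15] → ·
    (0,9)@(1, 19): e=[8,45,13] → #
    (2,9)@(5, 19): e=[64,-3,5] → ·
    (0,10)@(1, 21): e=[12,51,3] → #
    (1,10)@(3, 21): e=[40,27,-1] → ·
  covered (8 px):
    · · · · · · · · · ·
    · · · · · · · · · ·
    · · · · · · · · · ·
    · · · · · · · · · ·
    · · · · · · · · · ·
    · · · · · · · · · ·
    · # · · · · · · · ·
    # # · · · · · · · ·
    # # · · · · · · · ·
    # # · · · · · · · ·
    # · · · · · · · · ·

Z-buffer (winner per pixel, '.' = empty):
  . . . . . . . . . .
  . . . . . . . . . .
  . . . . . . 0 . . .
  . . . . . 0 . . . .
  . . . . 0 0 . . . .
  . . . . 0 0 . . . .
  . 1 . . 0 . . . . .
  1 1 . . 0 . . . . .
  1 1 . . 0 . . . . .
  1 1 . . . . . . . .
  1 . . . . . . . . .

Final: 1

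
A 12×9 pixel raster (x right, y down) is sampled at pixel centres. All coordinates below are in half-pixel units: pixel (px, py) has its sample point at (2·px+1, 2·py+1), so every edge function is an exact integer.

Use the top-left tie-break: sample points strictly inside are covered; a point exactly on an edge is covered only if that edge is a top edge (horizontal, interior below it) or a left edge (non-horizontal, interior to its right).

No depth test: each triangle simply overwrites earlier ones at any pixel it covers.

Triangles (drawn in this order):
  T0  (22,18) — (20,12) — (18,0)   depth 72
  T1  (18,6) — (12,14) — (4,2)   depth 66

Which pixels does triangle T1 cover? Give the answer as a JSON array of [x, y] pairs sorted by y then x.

T0:
  2·area = 12
  edge (22, 18)→(20, 12): d=(-2,-6) top-left  bias=+0
  edge (20, 12)→(18, 0): d=(-2,-12) top-left  bias=+0
  edge (18, 0)→(22, 18): d=(4,18) right/bottom  bias=-1
    (8,1)@(17, 3): e=[0,-18,30] → .  [on edge]
    (9,2)@(19, 5): e=[8,2,2] → X
    (10,2)@(21, 5): e=[20,26,-34] → .
    (9,3)@(19, 7): e=[4,-2,10] → .
    (9,4)@(19, 9): e=[0,-6,18] → .  [on edge]
    (10,7)@(21, 15): e=[0,6,6] → X  [on edge]
    (11,7)@(23, 15): e=[12,30,-30] → .
    (10,8)@(21, 17): e=[-4,2,14] → .
  covered (2 px):
    . . . . . . . . . . . .
    . . . . . . . . . . . .
    . . . . . . . . . X . .
    . . . . . . . . . . . .
    . . . . . . . . . . . .
    . . . . . . . . . . . .
    . . . . . . . . . . . .
    . . . . . . . . . . X .
    . . . . . . . . . . . .
T1:
  2·area = 136
  edge (18, 6)→(12, 14): d=(-6,8) right/bottom  bias=-1
  edge (12, 14)→(4, 2): d=(-8,-12) top-left  bias=+0
  edge (4, 2)→(18, 6): d=(14,4) right/bottom  bias=-1
    (2,1)@(5, 3): e=[122,4,10] → X
    (3,1)@(7, 3): e=[106,28,2] → X
    (4,1)@(9, 3): e=[90,52,-6] → .
    (2,2)@(5, 5): e=[110,-12,38] → .
    (3,2)@(7, 5): e=[94,12,30] → X
    (4,2)@(9, 5): e=[78,36,22] → X
    (5,2)@(11, 5): e=[62,60,14] → X
    (6,2)@(13, 5): e=[46,84,6] → X
    (7,2)@(15, 5): e=[30,108,-2] → .
    (3,3)@(7, 7): e=[82,-4,58] → .
    (4,3)@(9, 7): e=[66,20,50] → X
    (7,3)@(15, 7): e=[18,92,26] → X
  covered (17 px):
    . . . . . . . . . . . .
    . . X X . . . . . . . .
    . . . X X X X . . . . .
    . . . . X X X X X . . .
    . . . . X X X X . . . .
    . . . . . X X . . . . .
    . . . . . . . . . . . .
    . . . . . . . . . . . .
    . . . . . . . . . . . .

Final: [[2,1],[3,1],[3,2],[4,2],[5,2],[6,2],[4,3],[5,3],[6,3],[7,3],[8,3],[4,4],[5,4],[6,4],[7,4],[5,5],[6,5]]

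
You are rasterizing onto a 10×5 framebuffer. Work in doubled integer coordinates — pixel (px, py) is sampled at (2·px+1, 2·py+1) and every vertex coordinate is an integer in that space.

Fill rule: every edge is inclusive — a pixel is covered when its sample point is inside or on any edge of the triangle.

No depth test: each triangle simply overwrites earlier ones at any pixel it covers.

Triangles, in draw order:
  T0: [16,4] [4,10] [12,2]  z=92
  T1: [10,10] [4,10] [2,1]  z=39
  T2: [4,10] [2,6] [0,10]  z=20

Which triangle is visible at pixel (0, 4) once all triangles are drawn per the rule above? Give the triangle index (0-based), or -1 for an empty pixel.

T0:
  2·area = 48
  edge (16, 4)→(4, 10): d=(-12,6) inclusive
  edge (4, 10)→(12, 2): d=(8,-8) inclusive
  edge (12, 2)→(16, 4): d=(4,2) inclusive
    (6,0)@(13, 1): e=[54,0,-6] → .  [on edge]
    (5,1)@(11, 3): e=[42,0,6] → X  [on edge]
    (6,1)@(13, 3): e=[30,16,2] → X
    (7,1)@(15, 3): e=[18,32,-2] → .
    (4,2)@(9, 5): e=[30,0,18] → X  [on edge]
    (7,2)@(15, 5): e=[-6,48,6] → .
    (3,3)@(7, 7): e=[18,0,30] → X  [on edge]
    (5,3)@(11, 7): e=[-6,32,22] → .
    (6,3)@(13, 7): e=[-18,48,18] → .
    (2,4)@(5, 9): e=[6,0,42] → X  [on edge]
    (3,4)@(7, 9): e=[-6,16,38] → .
    (4,4)@(9, 9): e=[-18,32,34] → .
  covered (8 px):
    . . . . . . . . . .
    . . . . . X X . . .
    . . . . X X X . . .
    . . . X X . . . . .
    . . X . . . . . . .
T1:
  2·area = 54
  edge (10, 10)→(4, 10): d=(-6,0) inclusive
  edge (4, 10)→(2, 1): d=(-2,-9) inclusive
  edge (2, 1)→(10, 10): d=(8,9) inclusive
    (1,1)@(3, 3): e=[42,5,7] → X
    (2,1)@(5, 3): e=[42,23,-11] → .
    (1,2)@(3, 5): e=[30,1,23] → X
    (2,2)@(5, 5): e=[30,19,5] → X
    (3,2)@(7, 5): e=[30,37,-13] → .
    (1,3)@(3, 7): e=[18,-3,39] → .
    (2,3)@(5, 7): e=[18,15,21] → X
    (3,3)@(7, 7): e=[18,33,3] → X
    (4,3)@(9, 7): e=[18,51,-15] → .
    (2,4)@(5, 9): e=[6,11,37] → X
    (4,4)@(9, 9): e=[6,47,1] → X
    (5,4)@(11, 9): e=[6,65,-17] → .
  covered (8 px):
    . . . . . . . . . .
    . X . . . . . . . .
    . X X . . . . . . .
    . . X X . . . . . .
    . . X X X . . . . .
T2:
  2·area = 16  (B↔C swapped to make it positive)
  edge (4, 10)→(0, 10): d=(-4,0) inclusive
  edge (0, 10)→(2, 6): d=(2,-4) inclusive
  edge (2, 6)→(4, 10): d=(2,4) inclusive
    (0,4)@(1, 9): e=[4,2,10] → X
    (1,4)@(3, 9): e=[4,10,2] → X
    (2,4)@(5, 9): e=[4,18,-6] → .
  covered (2 px):
    . . . . . . . . . .
    . . . . . . . . . .
    . . . . . . . . . .
    . . . . . . . . . .
    X X . . . . . . . .

Z-buffer (winner per pixel, '.' = empty):
  . . . . . . . . . .
  . 1 . . . 0 0 . . .
  . 1 1 . 0 0 0 . . .
  . . 1 1 0 . . . . .
  2 2 1 1 1 . . . . .

Final: 2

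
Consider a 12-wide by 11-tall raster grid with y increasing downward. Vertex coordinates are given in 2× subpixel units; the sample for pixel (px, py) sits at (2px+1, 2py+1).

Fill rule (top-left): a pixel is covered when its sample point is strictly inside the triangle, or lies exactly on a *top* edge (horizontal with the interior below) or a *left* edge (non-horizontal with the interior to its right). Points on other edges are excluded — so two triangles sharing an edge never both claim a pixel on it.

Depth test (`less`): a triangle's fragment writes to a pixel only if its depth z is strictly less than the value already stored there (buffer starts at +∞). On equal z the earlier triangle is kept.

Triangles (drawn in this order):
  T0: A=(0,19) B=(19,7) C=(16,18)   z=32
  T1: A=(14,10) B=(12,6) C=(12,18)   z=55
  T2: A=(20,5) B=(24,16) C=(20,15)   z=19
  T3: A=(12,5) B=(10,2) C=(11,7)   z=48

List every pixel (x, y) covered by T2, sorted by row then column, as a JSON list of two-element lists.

T0:
  2·area = 173
  edge (0, 19)→(19, 7): d=(19,-12) top-left  bias=+0
  edge (19, 7)→(16, 18): d=(-3,11) right/bottom  bias=-1
  edge (16, 18)→(0, 19): d=(-16,1) right/bottom  bias=-1
    (9,3)@(19, 7): e=[0,0,173] → .  [on edge]
    (8,4)@(17, 9): e=[14,16,143] → X
    (9,4)@(19, 9): e=[38,-6,141] → .
    (6,5)@(13, 11): e=[4,54,115] → X
    (7,5)@(15, 11): e=[28,32,113] → X
    (9,5)@(19, 11): e=[76,-12,109] → .
    (5,6)@(11, 13): e=[18,70,85] → X
    (9,6)@(19, 13): e=[114,-18,77] → .
    (3,7)@(7, 15): e=[8,108,57] → X
    (4,7)@(9, 15): e=[32,86,55] → X
    (8,7)@(17, 15): e=[128,-2,47] → .
    (2,8)@(5, 17): e=[22,124,27] → X
  covered (19 px):
    . . . . . . . . . . . .
    . . . . . . . . . . . .
    . . . . . . . . . . . .
    . . . . . . . . . . . .
    . . . . . . . . X . . .
    . . . . . . X X X . . .
    . . . . . X X X X . . .
    . . . X X X X X . . . .
    . . X X X X X X . . . .
    . . . . . . . . . . . .
    . . . . . . . . . . . .
T1:
  2·area = 24  (B↔C swapped to make it positive)
  edge (14, 10)→(12, 18): d=(-2,8) right/bottom  bias=-1
  edge (12, 18)→(12, 6): d=(0,-12) top-left  bias=+0
  edge (12, 6)→(14, 10): d=(2,4) right/bottom  bias=-1
    (6,4)@(13, 9): e=[10,12,2] → X
    (7,4)@(15, 9): e=[-6,36,-6] → .
    (6,5)@(13, 11): e=[6,12,6] → X
    (7,5)@(15, 11): e=[-10,36,-2] → .
    (6,6)@(13, 13): e=[2,12,10] → X
    (7,6)@(15, 13): e=[-14,36,2] → .
    (6,7)@(13, 15): e=[-2,12,14] → .
  covered (3 px):
    . . . . . . . . . . . .
    . . . . . . . . . . . .
    . . . . . . . . . . . .
    . . . . . . . . . . . .
    . . . . . . X . . . . .
    . . . . . . X . . . . .
    . . . . . . X . . . . .
    . . . . . . . . . . . .
    . . . . . . . . . . . .
    . . . . . . . . . . . .
    . . . . . . . . . . . .
T2:
  2·area = 40
  edge (20, 5)→(24, 16): d=(4,11) right/bottom  bias=-1
  edge (24, 16)→(20, 15): d=(-4,-1) top-left  bias=+0
  edge (20, 15)→(20, 5): d=(0,-10) top-left  bias=+0
    (10,4)@(21, 9): e=[5,25,10] → X
    (11,4)@(23, 9): e=[-17,27,30] → .
    (10,5)@(21, 11): e=[13,17,10] → X
    (11,5)@(23, 11): e=[-9,19,30] → .
    (10,6)@(21, 13): e=[21,9,10] → X
    (11,6)@(23, 13): e=[-1,11,30] → .
    (10,7)@(21, 15): e=[29,1,10] → X
    (11,7)@(23, 15): e=[7,3,30] → X
    (10,8)@(21, 17): e=[37,-7,10] → .
    (11,8)@(23, 17): e=[15,-5,30] → .
  covered (5 px):
    . . . . . . . . . . . .
    . . . . . . . . . . . .
    . . . . . . . . . . . .
    . . . . . . . . . . . .
    . . . . . . . . . . X .
    . . . . . . . . . . X .
    . . . . . . . . . . X .
    . . . . . . . . . . X X
    . . . . . . . . . . . .
    . . . . . . . . . . . .
    . . . . . . . . . . . .
T3:
  2·area = 7  (B↔C swapped to make it positive)
  edge (12, 5)→(11, 7): d=(-1,2) right/bottom  bias=-1
  edge (11, 7)→(10, 2): d=(-1,-5) top-left  bias=+0
  edge (10, 2)→(12, 5): d=(2,3) right/bottom  bias=-1
    (6,1)@(13, 3): e=[0,14,-7] → .  [on edge]
    (5,2)@(11, 5): e=[2,2,3] → X
    (6,2)@(13, 5): e=[-2,12,-3] → .
    (5,3)@(11, 7): e=[0,0,7] → .  [on edge]
    (4,5)@(9, 11): e=[0,-14,21] → .  [on edge]
    (3,7)@(7, 15): e=[0,-28,35] → .  [on edge]
    (6,8)@(13, 17): e=[-14,0,21] → .  [on edge]
    (2,9)@(5, 19): e=[0,-42,49] → .  [on edge]
  covered (1 px):
    . . . . . . . . . . . .
    . . . . . . . . . . . .
    . . . . . X . . . . . .
    . . . . . . . . . . . .
    . . . . . . . . . . . .
    . . . . . . . . . . . .
    . . . . . . . . . . . .
    . . . . . . . . . . . .
    . . . . . . . . . . . .
    . . . . . . . . . . . .
    . . . . . . . . . . . .

Answer: [[10,4],[10,5],[10,6],[10,7],[11,7]]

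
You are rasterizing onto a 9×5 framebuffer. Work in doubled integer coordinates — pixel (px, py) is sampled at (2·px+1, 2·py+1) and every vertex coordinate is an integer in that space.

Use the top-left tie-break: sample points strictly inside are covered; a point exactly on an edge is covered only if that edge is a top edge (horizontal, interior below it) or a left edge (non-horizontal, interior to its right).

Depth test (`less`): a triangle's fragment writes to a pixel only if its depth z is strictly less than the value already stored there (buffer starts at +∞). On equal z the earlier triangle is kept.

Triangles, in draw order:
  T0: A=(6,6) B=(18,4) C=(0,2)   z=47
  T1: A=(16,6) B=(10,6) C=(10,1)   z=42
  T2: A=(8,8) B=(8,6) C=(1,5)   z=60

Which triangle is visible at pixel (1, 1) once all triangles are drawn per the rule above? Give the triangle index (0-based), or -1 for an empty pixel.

T0:
  2·area = 60  (B↔C swapped to make it positive)
  edge (6, 6)→(0, 2): d=(-6,-4) top-left  bias=+0
  edge (0, 2)→(18, 4): d=(18,2) right/bottom  bias=-1
  edge (18, 4)→(6, 6): d=(-12,2) right/bottom  bias=-1
    (1,1)@(3, 3): e=[6,12,42] → #
    (2,1)@(5, 3): e=[14,8,38] → #
    (3,1)@(7, 3): e=[22,4,34] → #
    (4,1)@(9, 3): e=[30,0,30] → ·  [on edge]
    (1,2)@(3, 5): e=[-6,48,18] → ·
    (2,2)@(5, 5): e=[2,44,14] → #
    (4,2)@(9, 5): e=[18,36,6] → #
    (5,2)@(11, 5): e=[26,32,2] → #
    (6,2)@(13, 5): e=[34,28,-2] → ·
    (2,3)@(5, 7): e=[-10,80,-10] → ·
    (3,3)@(7, 7): e=[-2,76,-14] → ·
    (4,3)@(9, 7): e=[6,72,-18] → ·
  covered (7 px):
    · · · · · · · · ·
    · # # # · · · · ·
    · · # # # # · · ·
    · · · · · · · · ·
    · · · · · · · · ·
T1:
  2·area = 30
  edge (16, 6)→(10, 6): d=(-6,0) right/bottom  bias=-1
  edge (10, 6)→(10, 1): d=(0,-5) top-left  bias=+0
  edge (10, 1)→(16, 6): d=(6,5) right/bottom  bias=-1
    (5,1)@(11, 3): e=[18,5,7] → #
    (6,1)@(13, 3): e=[18,15,-3] → ·
    (5,2)@(11, 5): e=[6,5,19] → #
    (6,2)@(13, 5): e=[6,15,9] → #
    (7,2)@(15, 5): e=[6,25,-1] → ·
    (5,3)@(11, 7): e=[-6,5,31] → ·
    (6,3)@(13, 7): e=[-6,15,21] → ·
  covered (3 px):
    · · · · · · · · ·
    · · · · · # · · ·
    · · · · · # # · ·
    · · · · · · · · ·
    · · · · · · · · ·
T2:
  2·area = 14  (B↔C swapped to make it positive)
  edge (8, 8)→(1, 5): d=(-7,-3) top-left  bias=+0
  edge (1, 5)→(8, 6): d=(7,1) right/bottom  bias=-1
  edge (8, 6)→(8, 8): d=(0,2) right/bottom  bias=-1
    (0,2)@(1, 5): e=[0,0,14] → ·  [on edge]
    (3,3)@(7, 7): e=[4,8,2] → #
    (4,3)@(9, 7): e=[10,6,-2] → ·
    (7,3)@(15, 7): e=[28,0,-14] → ·  [on edge]
    (3,4)@(7, 9): e=[-10,22,2] → ·
  covered (1 px):
    · · · · · · · · ·
    · · · · · · · · ·
    · · · · · · · · ·
    · · · # · · · · ·
    · · · · · · · · ·

Z-buffer (winner per pixel, '.' = empty):
  . . . . . . . . .
  . 0 0 0 . 1 . . .
  . . 0 0 0 1 1 . .
  . . . 2 . . . . .
  . . . . . . . . .

Final: 0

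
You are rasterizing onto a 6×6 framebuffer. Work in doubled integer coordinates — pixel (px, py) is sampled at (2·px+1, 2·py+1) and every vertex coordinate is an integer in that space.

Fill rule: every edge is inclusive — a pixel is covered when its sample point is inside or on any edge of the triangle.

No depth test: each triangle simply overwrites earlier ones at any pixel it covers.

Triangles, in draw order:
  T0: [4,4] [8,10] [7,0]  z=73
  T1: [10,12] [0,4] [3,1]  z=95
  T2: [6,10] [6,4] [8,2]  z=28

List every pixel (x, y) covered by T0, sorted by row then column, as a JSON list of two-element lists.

T0:
  2·area = 34  (B↔C swapped to make it positive)
  edge (4, 4)→(7, 0): d=(3,-4) inclusive
  edge (7, 0)→(8, 10): d=(1,10) inclusive
  edge (8, 10)→(4, 4): d=(-4,-6) inclusive
    (3,0)@(7, 1): e=[3,1,30] → #
    (4,0)@(9, 1): e=[11,-19,42] → ·
    (2,1)@(5, 3): e=[1,23,10] → #
    (4,1)@(9, 3): e=[17,-17,34] → ·
    (2,2)@(5, 5): e=[7,25,2] → #
    (4,2)@(9, 5): e=[23,-15,26] → ·
    (2,3)@(5, 7): e=[13,27,-6] → ·
    (3,3)@(7, 7): e=[21,7,6] → #
    (4,3)@(9, 7): e=[29,-13,18] → ·
    (3,4)@(7, 9): e=[27,9,-2] → ·
  covered (6 px):
    · · · # · ·
    · · # # · ·
    · · # # · ·
    · · · # · ·
    · · · · · ·
    · · · · · ·
T1:
  2·area = 54
  edge (10, 12)→(0, 4): d=(-10,-8) inclusive
  edge (0, 4)→(3, 1): d=(3,-3) inclusive
  edge (3, 1)→(10, 12): d=(7,11) inclusive
    (1,0)@(3, 1): e=[54,0,0] → #  [on edge]
    (2,0)@(5, 1): e=[70,6,-22] → ·
    (0,1)@(1, 3): e=[18,0,36] → #  [on edge]
    (2,1)@(5, 3): e=[50,12,-8] → ·
    (0,2)@(1, 5): e=[-2,6,50] → ·
    (1,2)@(3, 5): e=[14,12,28] → #
    (2,2)@(5, 5): e=[30,18,6] → #
    (3,2)@(7, 5): e=[46,24,-16] → ·
    (1,3)@(3, 7): e=[-6,18,42] → ·
    (2,3)@(5, 7): e=[10,24,20] → #
    (3,3)@(7, 7): e=[26,30,-2] → ·
    (2,4)@(5, 9): e=[-10,30,34] → ·
  covered (8 px):
    · # · · · ·
    # # · · · ·
    · # # · · ·
    · · # · · ·
    · · · # · ·
    · · · · # ·
T2:
  2·area = 12
  edge (6, 10)→(6, 4): d=(0,-6) inclusive
  edge (6, 4)→(8, 2): d=(2,-2) inclusive
  edge (8, 2)→(6, 10): d=(-2,8) inclusive
    (4,0)@(9, 1): e=[18,0,-6] → ·  [on edge]
    (3,1)@(7, 3): e=[6,0,6] → #  [on edge]
    (4,1)@(9, 3): e=[18,4,-10] → ·
    (2,2)@(5, 5): e=[-6,0,18] → ·  [on edge]
    (3,2)@(7, 5): e=[6,4,2] → #
    (4,2)@(9, 5): e=[18,8,-14] → ·
    (1,3)@(3, 7): e=[-18,0,30] → ·  [on edge]
    (3,3)@(7, 7): e=[6,8,-2] → ·
    (0,4)@(1, 9): e=[-30,0,42] → ·  [on edge]
  covered (2 px):
    · · · · · ·
    · · · # · ·
    · · · # · ·
    · · · · · ·
    · · · · · ·
    · · · · · ·

Final: [[3,0],[2,1],[3,1],[2,2],[3,2],[3,3]]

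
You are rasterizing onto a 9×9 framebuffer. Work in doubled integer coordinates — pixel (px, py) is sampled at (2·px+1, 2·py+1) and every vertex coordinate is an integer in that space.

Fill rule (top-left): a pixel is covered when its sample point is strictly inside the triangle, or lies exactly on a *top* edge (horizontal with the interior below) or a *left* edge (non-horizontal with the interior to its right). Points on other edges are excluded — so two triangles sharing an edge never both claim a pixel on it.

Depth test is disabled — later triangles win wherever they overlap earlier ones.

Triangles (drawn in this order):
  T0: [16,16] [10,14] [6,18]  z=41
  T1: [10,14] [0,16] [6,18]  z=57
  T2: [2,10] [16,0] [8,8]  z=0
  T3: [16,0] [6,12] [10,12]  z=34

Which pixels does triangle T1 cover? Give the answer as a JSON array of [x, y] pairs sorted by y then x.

T0:
  2·area = 32  (B↔C swapped to make it positive)
  edge (16, 16)→(6, 18): d=(-10,2) right/bottom  bias=-1
  edge (6, 18)→(10, 14): d=(4,-4) top-left  bias=+0
  edge (10, 14)→(16, 16): d=(6,2) right/bottom  bias=-1
    (8,3)@(17, 7): e=[88,0,-56] → ·  [on edge]
    (7,4)@(15, 9): e=[72,0,-40] → ·  [on edge]
    (0,5)@(1, 11): e=[80,-48,0] → ·  [on edge]
    (6,5)@(13, 11): e=[56,0,-24] → ·  [on edge]
    (3,6)@(7, 13): e=[48,-16,0] → ·  [on edge]
    (5,6)@(11, 13): e=[40,0,-8] → ·  [on edge]
    (4,7)@(9, 15): e=[24,0,8] → #  [on edge]
    (5,7)@(11, 15): e=[20,8,4] → #
    (6,7)@(13, 15): e=[16,16,0] → ·  [on edge]
    (3,8)@(7, 17): e=[8,0,24] → #  [on edge]
    (5,8)@(11, 17): e=[0,16,16] → ·  [on edge]
  covered (4 px):
    · · · · · · · · ·
    · · · · · · · · ·
    · · · · · · · · ·
    · · · · · · · · ·
    · · · · · · · · ·
    · · · · · · · · ·
    · · · · · · · · ·
    · · · · # # · · ·
    · · · # # · · · ·
T1:
  2·area = 32  (B↔C swapped to make it positive)
  edge (10, 14)→(6, 18): d=(-4,4) right/bottom  bias=-1
  edge (6, 18)→(0, 16): d=(-6,-2) top-left  bias=+0
  edge (0, 16)→(10, 14): d=(10,-2) top-left  bias=+0
    (8,3)@(17, 7): e=[0,88,-56] → ·  [on edge]
    (7,4)@(15, 9): e=[0,72,-40] → ·  [on edge]
    (6,5)@(13, 11): e=[0,56,-24] → ·  [on edge]
    (5,6)@(11, 13): e=[0,40,-8] → ·  [on edge]
    (7,6)@(15, 13): e=[-16,48,0] → ·  [on edge]
    (2,7)@(5, 15): e=[16,16,0] → #  [on edge]
    (3,7)@(7, 15): e=[8,20,4] → #
    (4,7)@(9, 15): e=[0,24,8] → ·  [on edge]
    (1,8)@(3, 17): e=[16,0,16] → #  [on edge]
    (3,8)@(7, 17): e=[0,8,24] → ·  [on edge]
  covered (4 px):
    · · · · · · · · ·
    · · · · · · · · ·
    · · · · · · · · ·
    · · · · · · · · ·
    · · · · · · · · ·
    · · · · · · · · ·
    · · · · · · · · ·
    · · # # · · · · ·
    · # # · · · · · ·
T2:
  2·area = 32
  edge (2, 10)→(16, 0): d=(14,-10) top-left  bias=+0
  edge (16, 0)→(8, 8): d=(-8,8) right/bottom  bias=-1
  edge (8, 8)→(2, 10): d=(-6,2) right/bottom  bias=-1
    (7,0)@(15, 1): e=[4,0,28] → ·  [on edge]
    (6,1)@(13, 3): e=[12,0,20] → ·  [on edge]
    (4,2)@(9, 5): e=[0,16,16] → #  [on edge]
    (5,2)@(11, 5): e=[20,0,12] → ·  [on edge]
    (8,2)@(17, 5): e=[80,-48,0] → ·  [on edge]
    (3,3)@(7, 7): e=[8,16,8] → #
    (4,3)@(9, 7): e=[28,0,4] → ·  [on edge]
    (5,3)@(11, 7): e=[48,-16,0] → ·  [on edge]
    (2,4)@(5, 9): e=[16,16,0] → ·  [on edge]
    (3,4)@(7, 9): e=[36,0,-4] → ·  [on edge]
    (2,5)@(5, 11): e=[44,0,-12] → ·  [on edge]
    (1,6)@(3, 13): e=[52,0,-20] → ·  [on edge]
    (0,7)@(1, 15): e=[60,0,-28] → ·  [on edge]
  covered (2 px):
    · · · · · · · · ·
    · · · · · · · · ·
    · · · · # · · · ·
    · · · # · · · · ·
    · · · · · · · · ·
    · · · · · · · · ·
    · · · · · · · · ·
    · · · · · · · · ·
    · · · · · · · · ·
T3:
  2·area = 48  (B↔C swapped to make it positive)
  edge (16, 0)→(10, 12): d=(-6,12) right/bottom  bias=-1
  edge (10, 12)→(6, 12): d=(-4,0) right/bottom  bias=-1
  edge (6, 12)→(16, 0): d=(10,-12) top-left  bias=+0
    (6,2)@(13, 5): e=[6,28,14] → #
    (7,2)@(15, 5): e=[-18,28,38] → ·
    (5,3)@(11, 7): e=[18,20,10] → #
    (6,3)@(13, 7): e=[-6,20,34] → ·
    (4,4)@(9, 9): e=[30,12,6] → #
    (6,4)@(13, 9): e=[-18,12,54] → ·
    (3,5)@(7, 11): e=[42,4,2] → #
    (5,5)@(11, 11): e=[-6,4,50] → ·
    (3,6)@(7, 13): e=[30,-4,22] → ·
    (4,6)@(9, 13): e=[6,-4,46] → ·
  covered (6 px):
    · · · · · · · · ·
    · · · · · · · · ·
    · · · · · · # · ·
    · · · · · # · · ·
    · · · · # # · · ·
    · · · # # · · · ·
    · · · · · · · · ·
    · · · · · · · · ·
    · · · · · · · · ·

Answer: [[2,7],[3,7],[1,8],[2,8]]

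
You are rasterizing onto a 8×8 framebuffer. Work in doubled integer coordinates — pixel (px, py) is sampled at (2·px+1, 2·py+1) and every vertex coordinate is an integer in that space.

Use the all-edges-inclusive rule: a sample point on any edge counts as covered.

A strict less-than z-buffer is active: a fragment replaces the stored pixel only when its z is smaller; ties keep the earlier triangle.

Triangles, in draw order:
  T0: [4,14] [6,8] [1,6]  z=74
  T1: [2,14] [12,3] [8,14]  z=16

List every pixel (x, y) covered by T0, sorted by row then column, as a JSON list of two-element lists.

T0:
  2·area = 34  (B↔C swapped to make it positive)
  edge (4, 14)→(1, 6): d=(-3,-8) inclusive
  edge (1, 6)→(6, 8): d=(5,2) inclusive
  edge (6, 8)→(4, 14): d=(-2,6) inclusive
    (3,2)@(7, 5): e=[51,-17,0] → ·  [on edge]
    (1,3)@(3, 7): e=[13,1,20] → #
    (2,3)@(5, 7): e=[29,-3,8] → ·
    (1,4)@(3, 9): e=[7,11,16] → #
    (2,4)@(5, 9): e=[23,7,4] → #
    (3,4)@(7, 9): e=[39,3,-8] → ·
    (1,5)@(3, 11): e=[1,21,12] → #
    (2,5)@(5, 11): e=[17,17,0] → #  [on edge]
    (3,5)@(7, 11): e=[33,13,-12] → ·
    (1,6)@(3, 13): e=[-5,31,8] → ·
    (2,6)@(5, 13): e=[11,27,-4] → ·
  covered (5 px):
    · · · · · · · ·
    · · · · · · · ·
    · · · · · · · ·
    · # · · · · · ·
    · # # · · · · ·
    · # # · · · · ·
    · · · · · · · ·
    · · · · · · · ·
T1:
  2·area = 66
  edge (2, 14)→(12, 3): d=(10,-11) inclusive
  edge (12, 3)→(8, 14): d=(-4,11) inclusive
  edge (8, 14)→(2, 14): d=(-6,0) inclusive
    (5,2)@(11, 5): e=[9,3,54] → #
    (6,2)@(13, 5): e=[31,-19,54] → ·
    (4,3)@(9, 7): e=[7,17,42] → #
    (5,3)@(11, 7): e=[29,-5,42] → ·
    (3,4)@(7, 9): e=[5,31,30] → #
    (5,4)@(11, 9): e=[49,-13,30] → ·
    (2,5)@(5, 11): e=[3,45,18] → #
    (5,5)@(11, 11): e=[69,-21,18] → ·
    (1,6)@(3, 13): e=[1,59,6] → #
    (4,6)@(9, 13): e=[67,-7,6] → ·
    (1,7)@(3, 15): e=[21,51,-6] → ·
    (2,7)@(5, 15): e=[43,29,-6] → ·
  covered (10 px):
    · · · · · · · ·
    · · · · · · · ·
    · · · · · # · ·
    · · · · # · · ·
    · · · # # · · ·
    · · # # # · · ·
    · # # # · · · ·
    · · · · · · · ·

Answer: [[1,3],[1,4],[2,4],[1,5],[2,5]]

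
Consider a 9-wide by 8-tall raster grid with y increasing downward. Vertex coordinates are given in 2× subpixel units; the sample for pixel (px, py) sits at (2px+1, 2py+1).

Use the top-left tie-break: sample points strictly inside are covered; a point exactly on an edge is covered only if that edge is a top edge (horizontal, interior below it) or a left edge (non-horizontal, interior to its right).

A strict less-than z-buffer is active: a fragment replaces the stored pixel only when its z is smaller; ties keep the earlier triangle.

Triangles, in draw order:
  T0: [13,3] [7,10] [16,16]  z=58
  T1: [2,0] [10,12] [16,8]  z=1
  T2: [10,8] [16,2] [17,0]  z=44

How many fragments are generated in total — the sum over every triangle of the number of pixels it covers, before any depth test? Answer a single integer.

T0:
  2·area = 99  (B↔C swapped to make it positive)
  edge (13, 3)→(16, 16): d=(3,13) right/bottom  bias=-1
  edge (16, 16)→(7, 10): d=(-9,-6) top-left  bias=+0
  edge (7, 10)→(13, 3): d=(6,-7) top-left  bias=+0
    (6,1)@(13, 3): e=[0,99,0] → ·  [on edge]
    (6,2)@(13, 5): e=[6,81,12] → #
    (7,2)@(15, 5): e=[-20,93,26] → ·
    (5,3)@(11, 7): e=[38,51,10] → #
    (7,3)@(15, 7): e=[-14,75,38] → ·
    (4,4)@(9, 9): e=[70,21,8] → #
    (7,4)@(15, 9): e=[-8,57,50] → ·
    (4,5)@(9, 11): e=[76,3,20] → #
    (7,5)@(15, 11): e=[-2,39,62] → ·
    (4,6)@(9, 13): e=[82,-15,32] → ·
    (5,6)@(11, 13): e=[56,-3,46] → ·
    (6,6)@(13, 13): e=[30,9,60] → #
  covered (12 px):
    · · · · · · · · ·
    · · · · · · · · ·
    · · · · · · # · ·
    · · · · · # # · ·
    · · · · # # # · ·
    · · · · # # # · ·
    · · · · · · # # ·
    · · · · · · · # ·
T1:
  2·area = 104  (B↔C swapped to make it positive)
  edge (2, 0)→(16, 8): d=(14,8) right/bottom  bias=-1
  edge (16, 8)→(10, 12): d=(-6,4) right/bottom  bias=-1
  edge (10, 12)→(2, 0): d=(-8,-12) top-left  bias=+0
    (1,0)@(3, 1): e=[6,94,4] → #
    (2,0)@(5, 1): e=[-10,86,28] → ·
    (1,1)@(3, 3): e=[34,82,-12] → ·
    (2,1)@(5, 3): e=[18,74,12] → #
    (3,1)@(7, 3): e=[2,66,36] → #
    (4,1)@(9, 3): e=[-14,58,60] → ·
    (2,2)@(5, 5): e=[46,62,-4] → ·
    (3,2)@(7, 5): e=[30,54,20] → #
    (4,2)@(9, 5): e=[14,46,44] → #
    (5,2)@(11, 5): e=[-2,38,68] → ·
    (3,3)@(7, 7): e=[58,42,4] → #
    (5,3)@(11, 7): e=[26,26,52] → #
  covered (13 px):
    · # · · · · · · ·
    · · # # · · · · ·
    · · · # # · · · ·
    · · · # # # # · ·
    · · · · # # # · ·
    · · · · · # · · ·
    · · · · · · · · ·
    · · · · · · · · ·
T2:
  2·area = 6  (B↔C swapped to make it positive)
  edge (10, 8)→(17, 0): d=(7,-8) top-left  bias=+0
  edge (17, 0)→(16, 2): d=(-1,2) right/bottom  bias=-1
  edge (16, 2)→(10, 8): d=(-6,6) right/bottom  bias=-1
    (8,0)@(17, 1): e=[7,-1,0] → ·  [on edge]
    (7,1)@(15, 3): e=[5,1,0] → ·  [on edge]
    (6,2)@(13, 5): e=[3,3,0] → ·  [on edge]
    (5,3)@(11, 7): e=[1,5,0] → ·  [on edge]
    (4,4)@(9, 9): e=[-1,7,0] → ·  [on edge]
    (3,5)@(7, 11): e=[-3,9,0] → ·  [on edge]
    (2,6)@(5, 13): e=[-5,11,0] → ·  [on edge]
    (1,7)@(3, 15): e=[-7,13,0] → ·  [on edge]
  covered (0 px):
    · · · · · · · · ·
    · · · · · · · · ·
    · · · · · · · · ·
    · · · · · · · · ·
    · · · · · · · · ·
    · · · · · · · · ·
    · · · · · · · · ·
    · · · · · · · · ·

Answer: 25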